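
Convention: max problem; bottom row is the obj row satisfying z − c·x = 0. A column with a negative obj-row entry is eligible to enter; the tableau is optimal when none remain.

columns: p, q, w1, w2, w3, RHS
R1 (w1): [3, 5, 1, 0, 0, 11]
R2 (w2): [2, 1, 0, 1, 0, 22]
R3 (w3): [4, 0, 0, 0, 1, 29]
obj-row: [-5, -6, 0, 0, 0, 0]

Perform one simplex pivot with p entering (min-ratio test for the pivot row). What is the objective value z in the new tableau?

55/3

Ratio test on column p — row 1: 11/3 = 11/3; row 2: 22/2 = 11; row 3: 29/4 = 29/4. Minimum is 11/3 at row 1 (w1 leaves); pivot element 3.
Pivot on row 1; the obj-row RHS becomes 0 − (-5)·(11/3) = 55/3.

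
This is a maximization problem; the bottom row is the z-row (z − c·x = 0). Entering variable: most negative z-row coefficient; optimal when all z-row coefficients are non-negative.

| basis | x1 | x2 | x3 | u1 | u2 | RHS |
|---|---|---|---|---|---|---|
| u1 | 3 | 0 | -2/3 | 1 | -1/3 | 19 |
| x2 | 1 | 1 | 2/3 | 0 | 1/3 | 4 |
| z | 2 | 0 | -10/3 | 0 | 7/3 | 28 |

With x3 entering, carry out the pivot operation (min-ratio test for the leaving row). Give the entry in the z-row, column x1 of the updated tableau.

Ratio test on column x3 — row 1: entry -2/3 ≤ 0; row 2: 4/(2/3) = 6. Minimum is 6 at row 2 (x2 leaves); pivot element 2/3.
Divide row 2 by 2/3; eliminate column x3 from the other rows.
z-row update in column x1: 2 − (-10/3)·(3/2) = 7.

7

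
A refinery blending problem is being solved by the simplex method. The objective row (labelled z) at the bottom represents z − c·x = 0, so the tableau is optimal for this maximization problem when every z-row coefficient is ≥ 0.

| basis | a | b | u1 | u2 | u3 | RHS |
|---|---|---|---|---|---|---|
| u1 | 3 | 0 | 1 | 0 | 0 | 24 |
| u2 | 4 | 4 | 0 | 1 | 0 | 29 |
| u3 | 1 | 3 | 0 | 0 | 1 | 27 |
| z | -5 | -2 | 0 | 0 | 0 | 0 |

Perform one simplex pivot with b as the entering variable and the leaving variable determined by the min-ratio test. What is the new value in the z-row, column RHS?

Ratio test on column b — row 1: entry 0 ≤ 0; row 2: 29/4 = 29/4; row 3: 27/3 = 9. Minimum is 29/4 at row 2 (u2 leaves); pivot element 4.
Divide row 2 by 4; eliminate column b from the other rows.
z-row update in column RHS: 0 − (-2)·(29/4) = 29/2.

29/2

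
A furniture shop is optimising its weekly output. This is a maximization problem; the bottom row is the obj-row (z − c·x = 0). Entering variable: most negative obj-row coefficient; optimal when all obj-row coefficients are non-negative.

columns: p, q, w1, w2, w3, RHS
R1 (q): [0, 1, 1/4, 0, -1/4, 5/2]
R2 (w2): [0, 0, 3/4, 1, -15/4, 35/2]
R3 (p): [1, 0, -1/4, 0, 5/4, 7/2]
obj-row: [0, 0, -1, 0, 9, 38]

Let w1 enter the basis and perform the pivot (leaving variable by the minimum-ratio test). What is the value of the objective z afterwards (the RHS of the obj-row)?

Ratio test on column w1 — row 1: (5/2)/(1/4) = 10; row 2: (35/2)/(3/4) = 70/3; row 3: entry -1/4 ≤ 0. Minimum is 10 at row 1 (q leaves); pivot element 1/4.
Pivot on row 1; the obj-row RHS becomes 38 − (-1)·10 = 48.

48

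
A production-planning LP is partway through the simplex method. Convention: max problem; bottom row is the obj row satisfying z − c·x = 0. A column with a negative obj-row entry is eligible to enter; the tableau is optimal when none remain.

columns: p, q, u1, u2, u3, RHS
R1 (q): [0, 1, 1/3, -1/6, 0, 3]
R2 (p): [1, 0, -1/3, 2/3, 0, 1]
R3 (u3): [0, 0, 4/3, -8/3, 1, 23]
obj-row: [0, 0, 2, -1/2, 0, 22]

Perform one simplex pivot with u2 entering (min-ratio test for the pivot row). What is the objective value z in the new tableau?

Ratio test on column u2 — row 1: entry -1/6 ≤ 0; row 2: 1/(2/3) = 3/2; row 3: entry -8/3 ≤ 0. Minimum is 3/2 at row 2 (p leaves); pivot element 2/3.
Pivot on row 2; the obj-row RHS becomes 22 − (-1/2)·(3/2) = 91/4.

91/4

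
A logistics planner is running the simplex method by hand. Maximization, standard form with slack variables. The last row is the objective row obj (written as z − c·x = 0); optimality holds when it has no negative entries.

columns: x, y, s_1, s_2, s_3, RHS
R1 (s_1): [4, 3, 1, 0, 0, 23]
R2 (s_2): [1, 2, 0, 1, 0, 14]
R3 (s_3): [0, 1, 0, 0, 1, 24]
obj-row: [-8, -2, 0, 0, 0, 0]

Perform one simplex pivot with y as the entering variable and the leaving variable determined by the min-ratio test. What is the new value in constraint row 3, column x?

-1/2

Ratio test on column y — row 1: 23/3 = 23/3; row 2: 14/2 = 7; row 3: 24/1 = 24. Minimum is 7 at row 2 (s_2 leaves); pivot element 2.
Divide row 2 by 2; eliminate column y from the other rows.
Row 3 update in column x: 0 − 1·(1/2) = -1/2.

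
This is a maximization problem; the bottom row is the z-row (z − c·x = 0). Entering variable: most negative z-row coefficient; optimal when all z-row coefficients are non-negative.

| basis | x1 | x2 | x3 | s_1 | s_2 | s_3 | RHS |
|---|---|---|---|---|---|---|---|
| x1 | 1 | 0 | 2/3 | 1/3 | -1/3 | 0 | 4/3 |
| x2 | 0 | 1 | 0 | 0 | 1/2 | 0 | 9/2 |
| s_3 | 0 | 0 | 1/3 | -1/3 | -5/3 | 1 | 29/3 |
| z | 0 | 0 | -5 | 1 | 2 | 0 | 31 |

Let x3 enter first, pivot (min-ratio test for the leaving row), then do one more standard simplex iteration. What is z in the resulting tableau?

Ratio test on column x3 — row 1: (4/3)/(2/3) = 2; row 2: entry 0 ≤ 0; row 3: (29/3)/(1/3) = 29. Minimum is 2 at row 1 (x1 leaves); pivot element 2/3.
Pivot on row 1; the z-row RHS becomes 31 − (-5)·2 = 41.
Next entering variable (most negative z-row entry -1/2): s_2.
Ratio test on column s_2 — row 1: entry -1/2 ≤ 0; row 2: (9/2)/(1/2) = 9; row 3: entry -3/2 ≤ 0. Minimum is 9 at row 2 (x2 leaves); pivot element 1/2.
After the second pivot the z-row RHS is 41 − (-1/2)·9 = 91/2.

91/2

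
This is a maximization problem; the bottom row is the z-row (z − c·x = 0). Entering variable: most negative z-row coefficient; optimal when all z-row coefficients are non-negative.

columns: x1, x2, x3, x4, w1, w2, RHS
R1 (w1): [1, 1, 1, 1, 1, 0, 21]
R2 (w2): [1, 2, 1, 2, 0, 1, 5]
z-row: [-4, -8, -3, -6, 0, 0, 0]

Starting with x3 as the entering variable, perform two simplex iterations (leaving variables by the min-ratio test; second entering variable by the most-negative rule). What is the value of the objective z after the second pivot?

Ratio test on column x3 — row 1: 21/1 = 21; row 2: 5/1 = 5. Minimum is 5 at row 2 (w2 leaves); pivot element 1.
Pivot on row 2; the z-row RHS becomes 0 − (-3)·5 = 15.
Next entering variable (most negative z-row entry -2): x2.
Ratio test on column x2 — row 1: entry -1 ≤ 0; row 2: 5/2 = 5/2. Minimum is 5/2 at row 2 (x3 leaves); pivot element 2.
After the second pivot the z-row RHS is 15 − (-2)·(5/2) = 20.

20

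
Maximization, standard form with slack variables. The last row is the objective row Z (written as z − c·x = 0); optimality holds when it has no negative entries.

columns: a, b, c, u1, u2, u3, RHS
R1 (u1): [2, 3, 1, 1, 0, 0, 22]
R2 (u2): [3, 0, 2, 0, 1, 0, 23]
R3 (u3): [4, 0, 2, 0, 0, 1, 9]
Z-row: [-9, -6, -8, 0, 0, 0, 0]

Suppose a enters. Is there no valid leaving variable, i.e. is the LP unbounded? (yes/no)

no

Column a has positive entries in row(s) 1, 2, 3, so the ratio test bounds it — not unbounded.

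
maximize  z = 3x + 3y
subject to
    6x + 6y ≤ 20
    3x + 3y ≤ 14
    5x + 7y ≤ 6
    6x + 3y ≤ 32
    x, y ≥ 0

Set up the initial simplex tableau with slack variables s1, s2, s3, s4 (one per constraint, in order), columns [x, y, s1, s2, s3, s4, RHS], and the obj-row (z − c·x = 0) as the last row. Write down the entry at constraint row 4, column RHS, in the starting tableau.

32

The RHS of constraint 4 is b_4 = 32.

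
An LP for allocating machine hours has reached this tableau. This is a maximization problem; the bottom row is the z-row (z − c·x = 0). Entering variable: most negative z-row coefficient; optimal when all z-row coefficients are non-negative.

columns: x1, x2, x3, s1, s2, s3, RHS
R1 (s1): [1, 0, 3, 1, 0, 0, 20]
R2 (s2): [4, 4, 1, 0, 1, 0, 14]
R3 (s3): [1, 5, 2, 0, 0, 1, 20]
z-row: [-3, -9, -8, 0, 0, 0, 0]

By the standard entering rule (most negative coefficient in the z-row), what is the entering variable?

Negative z-row entries: x1: -3, x2: -9, x3: -8.
The most negative is -9 in column x2, so x2 enters.

x2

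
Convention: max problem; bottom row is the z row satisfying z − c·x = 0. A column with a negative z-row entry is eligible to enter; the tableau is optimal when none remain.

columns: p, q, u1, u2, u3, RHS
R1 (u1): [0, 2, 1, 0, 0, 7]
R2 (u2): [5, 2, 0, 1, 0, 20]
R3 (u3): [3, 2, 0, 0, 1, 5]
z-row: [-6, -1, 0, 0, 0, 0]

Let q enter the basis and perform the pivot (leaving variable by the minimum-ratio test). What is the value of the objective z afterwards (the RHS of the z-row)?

5/2

Ratio test on column q — row 1: 7/2 = 7/2; row 2: 20/2 = 10; row 3: 5/2 = 5/2. Minimum is 5/2 at row 3 (u3 leaves); pivot element 2.
Pivot on row 3; the z-row RHS becomes 0 − (-1)·(5/2) = 5/2.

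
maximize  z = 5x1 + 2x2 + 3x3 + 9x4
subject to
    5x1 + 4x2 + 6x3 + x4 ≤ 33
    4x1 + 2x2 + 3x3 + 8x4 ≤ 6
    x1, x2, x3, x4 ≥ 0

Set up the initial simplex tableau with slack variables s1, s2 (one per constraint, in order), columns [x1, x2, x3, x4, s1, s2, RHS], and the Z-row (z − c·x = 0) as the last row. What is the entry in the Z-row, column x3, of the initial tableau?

The Z-row carries the negated objective coefficients: the x3 entry is -3.

-3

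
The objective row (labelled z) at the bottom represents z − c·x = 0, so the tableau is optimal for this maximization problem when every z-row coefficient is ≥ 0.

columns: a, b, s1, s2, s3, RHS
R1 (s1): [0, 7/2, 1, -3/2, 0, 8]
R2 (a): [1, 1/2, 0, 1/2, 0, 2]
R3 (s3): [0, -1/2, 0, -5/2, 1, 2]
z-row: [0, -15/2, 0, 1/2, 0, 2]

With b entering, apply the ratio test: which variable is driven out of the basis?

Column b entries and ratios — s1: 8/(7/2) = 16/7; a: 2/(1/2) = 4; s3: -1/2 ≤ 0, skip.
Smallest ratio is 16/7 in the row of s1, so s1 leaves.

s1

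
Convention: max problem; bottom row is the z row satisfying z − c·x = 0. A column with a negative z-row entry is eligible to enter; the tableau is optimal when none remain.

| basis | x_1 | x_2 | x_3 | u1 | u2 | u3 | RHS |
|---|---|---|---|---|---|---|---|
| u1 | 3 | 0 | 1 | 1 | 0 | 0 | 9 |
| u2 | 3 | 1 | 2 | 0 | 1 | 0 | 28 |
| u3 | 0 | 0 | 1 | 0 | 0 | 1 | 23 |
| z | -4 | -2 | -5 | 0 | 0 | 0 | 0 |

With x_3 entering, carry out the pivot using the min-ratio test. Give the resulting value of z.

45

Ratio test on column x_3 — row 1: 9/1 = 9; row 2: 28/2 = 14; row 3: 23/1 = 23. Minimum is 9 at row 1 (u1 leaves); pivot element 1.
Pivot on row 1; the z-row RHS becomes 0 − (-5)·9 = 45.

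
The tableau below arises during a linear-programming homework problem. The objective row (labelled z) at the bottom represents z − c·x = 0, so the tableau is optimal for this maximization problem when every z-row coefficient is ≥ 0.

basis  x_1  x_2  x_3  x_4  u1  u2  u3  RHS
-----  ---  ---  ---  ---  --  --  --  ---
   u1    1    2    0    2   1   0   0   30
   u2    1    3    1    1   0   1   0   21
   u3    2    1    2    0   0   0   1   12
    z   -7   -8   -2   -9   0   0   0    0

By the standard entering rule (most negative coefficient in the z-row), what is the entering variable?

Negative z-row entries: x_1: -7, x_2: -8, x_3: -2, x_4: -9.
The most negative is -9 in column x_4, so x_4 enters.

x_4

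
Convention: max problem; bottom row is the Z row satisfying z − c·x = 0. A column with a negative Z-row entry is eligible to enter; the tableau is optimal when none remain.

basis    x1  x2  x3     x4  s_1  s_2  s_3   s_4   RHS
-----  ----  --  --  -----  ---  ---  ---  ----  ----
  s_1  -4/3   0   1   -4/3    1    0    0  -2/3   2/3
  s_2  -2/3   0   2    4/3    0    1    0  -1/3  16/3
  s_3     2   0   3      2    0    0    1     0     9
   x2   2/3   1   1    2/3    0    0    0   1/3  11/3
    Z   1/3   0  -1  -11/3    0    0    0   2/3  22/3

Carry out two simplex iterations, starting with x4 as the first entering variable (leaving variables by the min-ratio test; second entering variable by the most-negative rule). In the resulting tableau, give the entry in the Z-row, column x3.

9/2

Ratio test on column x4 — row 1: entry -4/3 ≤ 0; row 2: (16/3)/(4/3) = 4; row 3: 9/2 = 9/2; row 4: (11/3)/(2/3) = 11/2. Minimum is 4 at row 2 (s_2 leaves); pivot element 4/3.
Divide row 2 by 4/3; eliminate column x4 from the other rows.
Second iteration: most negative Z-row entry is -3/2 in column x1, so x1 enters.
Ratio test on column x1 — row 1: entry -2 ≤ 0; row 2: entry -1/2 ≤ 0; row 3: 1/3 = 1/3; row 4: 1/1 = 1. Minimum is 1/3 at row 3 (s_3 leaves); pivot element 3.
Divide row 3 by 3; eliminate column x1 from the other rows.
After both pivots, the entry at the Z-row, column x3 is 9/2.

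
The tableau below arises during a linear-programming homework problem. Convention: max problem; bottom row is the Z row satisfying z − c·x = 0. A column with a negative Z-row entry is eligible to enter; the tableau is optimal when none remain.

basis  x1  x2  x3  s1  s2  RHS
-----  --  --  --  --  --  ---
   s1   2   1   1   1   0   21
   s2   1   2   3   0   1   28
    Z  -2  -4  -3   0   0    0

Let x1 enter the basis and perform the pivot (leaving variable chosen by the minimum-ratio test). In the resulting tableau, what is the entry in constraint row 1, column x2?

1/2

Ratio test on column x1 — row 1: 21/2 = 21/2; row 2: 28/1 = 28. Minimum is 21/2 at row 1 (s1 leaves); pivot element 2.
Divide row 1 by 2; eliminate column x1 from the other rows.
In the new row 1, the x2 entry is the old entry divided by the pivot: 1/2 = 1/2.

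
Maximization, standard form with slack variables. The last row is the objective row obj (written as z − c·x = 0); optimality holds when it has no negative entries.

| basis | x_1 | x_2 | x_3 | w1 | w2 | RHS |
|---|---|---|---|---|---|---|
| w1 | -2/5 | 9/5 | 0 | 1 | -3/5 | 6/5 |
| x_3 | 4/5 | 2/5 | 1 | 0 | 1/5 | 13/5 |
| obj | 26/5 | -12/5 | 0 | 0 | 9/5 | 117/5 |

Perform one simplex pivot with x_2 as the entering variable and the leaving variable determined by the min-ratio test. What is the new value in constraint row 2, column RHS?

Ratio test on column x_2 — row 1: (6/5)/(9/5) = 2/3; row 2: (13/5)/(2/5) = 13/2. Minimum is 2/3 at row 1 (w1 leaves); pivot element 9/5.
Divide row 1 by 9/5; eliminate column x_2 from the other rows.
Row 2 update in column RHS: 13/5 − (2/5)·(2/3) = 7/3.

7/3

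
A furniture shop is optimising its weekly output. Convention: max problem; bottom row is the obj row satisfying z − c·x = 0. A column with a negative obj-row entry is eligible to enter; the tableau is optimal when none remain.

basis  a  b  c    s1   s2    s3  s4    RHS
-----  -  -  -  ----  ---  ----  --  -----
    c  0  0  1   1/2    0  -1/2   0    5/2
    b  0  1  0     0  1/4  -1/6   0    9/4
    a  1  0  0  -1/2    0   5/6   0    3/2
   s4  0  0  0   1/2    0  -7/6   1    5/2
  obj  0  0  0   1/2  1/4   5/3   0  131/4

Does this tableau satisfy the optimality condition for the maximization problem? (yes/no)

yes

Every obj-row coefficient is ≥ 0, so the tableau is optimal.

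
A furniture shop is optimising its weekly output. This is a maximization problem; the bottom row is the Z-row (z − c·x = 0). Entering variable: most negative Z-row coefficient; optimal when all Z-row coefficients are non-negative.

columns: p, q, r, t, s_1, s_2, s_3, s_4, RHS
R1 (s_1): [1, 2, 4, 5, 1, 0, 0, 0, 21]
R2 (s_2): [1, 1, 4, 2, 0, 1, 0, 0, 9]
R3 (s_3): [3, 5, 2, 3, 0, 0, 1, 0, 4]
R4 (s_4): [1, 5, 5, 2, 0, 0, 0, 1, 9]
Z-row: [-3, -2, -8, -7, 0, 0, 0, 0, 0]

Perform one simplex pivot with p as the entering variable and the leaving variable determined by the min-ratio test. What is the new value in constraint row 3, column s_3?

1/3

Ratio test on column p — row 1: 21/1 = 21; row 2: 9/1 = 9; row 3: 4/3 = 4/3; row 4: 9/1 = 9. Minimum is 4/3 at row 3 (s_3 leaves); pivot element 3.
Divide row 3 by 3; eliminate column p from the other rows.
In the new row 3, the s_3 entry is the old entry divided by the pivot: 1/3 = 1/3.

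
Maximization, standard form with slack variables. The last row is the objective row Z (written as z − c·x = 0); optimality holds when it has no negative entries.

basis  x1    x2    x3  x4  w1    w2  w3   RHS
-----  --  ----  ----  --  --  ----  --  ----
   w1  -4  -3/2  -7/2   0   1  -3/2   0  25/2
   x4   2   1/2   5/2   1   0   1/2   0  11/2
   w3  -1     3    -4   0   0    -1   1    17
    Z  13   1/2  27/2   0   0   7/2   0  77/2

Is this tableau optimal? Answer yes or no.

yes

Every Z-row coefficient is ≥ 0, so the tableau is optimal.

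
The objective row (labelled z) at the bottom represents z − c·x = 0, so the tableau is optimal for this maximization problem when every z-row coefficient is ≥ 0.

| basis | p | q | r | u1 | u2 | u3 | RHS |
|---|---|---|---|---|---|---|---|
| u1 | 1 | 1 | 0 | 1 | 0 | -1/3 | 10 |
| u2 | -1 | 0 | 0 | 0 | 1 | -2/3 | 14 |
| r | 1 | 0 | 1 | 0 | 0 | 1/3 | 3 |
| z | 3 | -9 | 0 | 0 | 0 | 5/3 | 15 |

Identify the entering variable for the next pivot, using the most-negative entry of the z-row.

Negative z-row entries: q: -9.
The most negative is -9 in column q, so q enters.

q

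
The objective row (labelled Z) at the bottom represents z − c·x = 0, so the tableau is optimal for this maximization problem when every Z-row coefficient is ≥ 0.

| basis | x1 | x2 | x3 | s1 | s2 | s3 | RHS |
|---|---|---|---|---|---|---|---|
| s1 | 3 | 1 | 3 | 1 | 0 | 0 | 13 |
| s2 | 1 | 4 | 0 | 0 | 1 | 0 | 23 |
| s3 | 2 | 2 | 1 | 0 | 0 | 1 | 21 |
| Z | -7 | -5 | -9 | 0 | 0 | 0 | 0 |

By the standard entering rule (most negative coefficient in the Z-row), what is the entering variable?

Negative Z-row entries: x1: -7, x2: -5, x3: -9.
The most negative is -9 in column x3, so x3 enters.

x3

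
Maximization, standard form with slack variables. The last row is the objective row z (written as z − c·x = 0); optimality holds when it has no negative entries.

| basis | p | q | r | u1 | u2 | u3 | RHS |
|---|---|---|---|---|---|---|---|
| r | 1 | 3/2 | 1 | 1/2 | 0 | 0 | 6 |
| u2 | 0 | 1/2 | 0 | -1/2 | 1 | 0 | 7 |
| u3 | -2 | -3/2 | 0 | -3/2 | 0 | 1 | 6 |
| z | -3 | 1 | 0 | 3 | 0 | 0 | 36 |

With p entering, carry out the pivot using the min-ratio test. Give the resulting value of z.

54

Ratio test on column p — row 1: 6/1 = 6; row 2: entry 0 ≤ 0; row 3: entry -2 ≤ 0. Minimum is 6 at row 1 (r leaves); pivot element 1.
Pivot on row 1; the z-row RHS becomes 36 − (-3)·6 = 54.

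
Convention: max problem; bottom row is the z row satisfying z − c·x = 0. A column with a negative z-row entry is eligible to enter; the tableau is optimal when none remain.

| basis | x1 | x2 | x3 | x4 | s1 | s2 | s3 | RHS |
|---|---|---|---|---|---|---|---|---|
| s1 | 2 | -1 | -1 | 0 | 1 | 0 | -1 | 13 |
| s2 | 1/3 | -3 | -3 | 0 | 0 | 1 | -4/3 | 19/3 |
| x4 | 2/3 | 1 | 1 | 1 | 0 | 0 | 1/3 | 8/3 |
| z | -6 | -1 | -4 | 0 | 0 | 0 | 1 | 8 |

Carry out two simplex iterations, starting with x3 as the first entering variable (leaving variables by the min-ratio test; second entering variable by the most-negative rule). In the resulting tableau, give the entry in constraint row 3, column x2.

Ratio test on column x3 — row 1: entry -1 ≤ 0; row 2: entry -3 ≤ 0; row 3: (8/3)/1 = 8/3. Minimum is 8/3 at row 3 (x4 leaves); pivot element 1.
Divide row 3 by 1; eliminate column x3 from the other rows.
Second iteration: most negative z-row entry is -10/3 in column x1, so x1 enters.
Ratio test on column x1 — row 1: (47/3)/(8/3) = 47/8; row 2: (43/3)/(7/3) = 43/7; row 3: (8/3)/(2/3) = 4. Minimum is 4 at row 3 (x3 leaves); pivot element 2/3.
Divide row 3 by 2/3; eliminate column x1 from the other rows.
After both pivots, the entry at constraint row 3, column x2 is 3/2.

3/2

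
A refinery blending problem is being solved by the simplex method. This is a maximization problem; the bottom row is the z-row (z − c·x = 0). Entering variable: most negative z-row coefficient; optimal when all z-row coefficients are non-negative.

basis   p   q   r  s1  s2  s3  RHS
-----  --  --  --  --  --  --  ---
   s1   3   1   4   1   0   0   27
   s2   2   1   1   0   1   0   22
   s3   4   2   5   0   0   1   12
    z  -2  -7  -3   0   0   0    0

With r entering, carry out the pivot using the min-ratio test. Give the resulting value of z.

Ratio test on column r — row 1: 27/4 = 27/4; row 2: 22/1 = 22; row 3: 12/5 = 12/5. Minimum is 12/5 at row 3 (s3 leaves); pivot element 5.
Pivot on row 3; the z-row RHS becomes 0 − (-3)·(12/5) = 36/5.

36/5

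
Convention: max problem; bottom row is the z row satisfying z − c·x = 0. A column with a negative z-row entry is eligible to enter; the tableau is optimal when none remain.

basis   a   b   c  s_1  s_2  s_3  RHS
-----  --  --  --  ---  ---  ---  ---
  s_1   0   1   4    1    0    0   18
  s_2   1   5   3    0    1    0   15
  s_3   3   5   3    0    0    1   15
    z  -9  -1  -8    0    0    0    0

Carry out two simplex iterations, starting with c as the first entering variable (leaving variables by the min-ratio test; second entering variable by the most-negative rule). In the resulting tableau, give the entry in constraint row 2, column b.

17/6

Ratio test on column c — row 1: 18/4 = 9/2; row 2: 15/3 = 5; row 3: 15/3 = 5. Minimum is 9/2 at row 1 (s_1 leaves); pivot element 4.
Divide row 1 by 4; eliminate column c from the other rows.
Second iteration: most negative z-row entry is -9 in column a, so a enters.
Ratio test on column a — row 1: entry 0 ≤ 0; row 2: (3/2)/1 = 3/2; row 3: (3/2)/3 = 1/2. Minimum is 1/2 at row 3 (s_3 leaves); pivot element 3.
Divide row 3 by 3; eliminate column a from the other rows.
After both pivots, the entry at constraint row 2, column b is 17/6.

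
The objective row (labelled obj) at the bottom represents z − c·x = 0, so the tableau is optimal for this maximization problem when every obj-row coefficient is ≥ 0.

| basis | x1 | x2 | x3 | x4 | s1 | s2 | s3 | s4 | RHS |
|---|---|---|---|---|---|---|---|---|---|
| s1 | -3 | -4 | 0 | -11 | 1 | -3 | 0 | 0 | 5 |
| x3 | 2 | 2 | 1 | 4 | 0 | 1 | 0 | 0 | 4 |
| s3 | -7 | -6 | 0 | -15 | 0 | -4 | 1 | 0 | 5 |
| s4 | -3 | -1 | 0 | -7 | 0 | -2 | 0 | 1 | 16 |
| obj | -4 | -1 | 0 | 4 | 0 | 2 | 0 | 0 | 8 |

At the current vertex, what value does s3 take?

5

s3 is basic (row 3); its value is the RHS of that row, 5.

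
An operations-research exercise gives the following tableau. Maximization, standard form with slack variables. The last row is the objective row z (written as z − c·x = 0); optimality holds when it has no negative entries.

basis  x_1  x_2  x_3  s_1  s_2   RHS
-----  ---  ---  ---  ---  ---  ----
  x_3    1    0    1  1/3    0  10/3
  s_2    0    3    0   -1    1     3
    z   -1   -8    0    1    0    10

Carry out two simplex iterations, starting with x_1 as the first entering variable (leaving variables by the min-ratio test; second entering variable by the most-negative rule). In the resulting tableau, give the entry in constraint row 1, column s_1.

1/3

Ratio test on column x_1 — row 1: (10/3)/1 = 10/3; row 2: entry 0 ≤ 0. Minimum is 10/3 at row 1 (x_3 leaves); pivot element 1.
Divide row 1 by 1; eliminate column x_1 from the other rows.
Second iteration: most negative z-row entry is -8 in column x_2, so x_2 enters.
Ratio test on column x_2 — row 1: entry 0 ≤ 0; row 2: 3/3 = 1. Minimum is 1 at row 2 (s_2 leaves); pivot element 3.
Divide row 2 by 3; eliminate column x_2 from the other rows.
After both pivots, the entry at constraint row 1, column s_1 is 1/3.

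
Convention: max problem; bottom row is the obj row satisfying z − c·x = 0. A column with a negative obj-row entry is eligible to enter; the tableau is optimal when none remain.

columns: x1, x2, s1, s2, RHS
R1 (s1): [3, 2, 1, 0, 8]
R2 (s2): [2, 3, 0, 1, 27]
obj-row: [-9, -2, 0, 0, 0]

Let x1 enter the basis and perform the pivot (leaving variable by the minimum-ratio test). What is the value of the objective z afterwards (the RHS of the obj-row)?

24

Ratio test on column x1 — row 1: 8/3 = 8/3; row 2: 27/2 = 27/2. Minimum is 8/3 at row 1 (s1 leaves); pivot element 3.
Pivot on row 1; the obj-row RHS becomes 0 − (-9)·(8/3) = 24.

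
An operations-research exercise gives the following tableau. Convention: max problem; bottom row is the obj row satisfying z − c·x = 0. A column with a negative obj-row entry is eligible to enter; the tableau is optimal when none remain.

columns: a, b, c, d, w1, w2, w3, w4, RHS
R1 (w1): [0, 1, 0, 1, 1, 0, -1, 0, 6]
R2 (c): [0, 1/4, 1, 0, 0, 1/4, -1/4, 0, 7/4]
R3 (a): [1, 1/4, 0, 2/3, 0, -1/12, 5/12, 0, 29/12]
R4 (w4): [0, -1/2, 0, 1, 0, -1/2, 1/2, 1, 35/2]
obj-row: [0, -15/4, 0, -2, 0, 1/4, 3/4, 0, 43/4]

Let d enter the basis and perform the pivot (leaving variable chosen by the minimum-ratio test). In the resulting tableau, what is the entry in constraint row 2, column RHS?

Ratio test on column d — row 1: 6/1 = 6; row 2: entry 0 ≤ 0; row 3: (29/12)/(2/3) = 29/8; row 4: (35/2)/1 = 35/2. Minimum is 29/8 at row 3 (a leaves); pivot element 2/3.
Divide row 3 by 2/3; eliminate column d from the other rows.
Row 2 update in column RHS: 7/4 − 0·(29/8) = 7/4.

7/4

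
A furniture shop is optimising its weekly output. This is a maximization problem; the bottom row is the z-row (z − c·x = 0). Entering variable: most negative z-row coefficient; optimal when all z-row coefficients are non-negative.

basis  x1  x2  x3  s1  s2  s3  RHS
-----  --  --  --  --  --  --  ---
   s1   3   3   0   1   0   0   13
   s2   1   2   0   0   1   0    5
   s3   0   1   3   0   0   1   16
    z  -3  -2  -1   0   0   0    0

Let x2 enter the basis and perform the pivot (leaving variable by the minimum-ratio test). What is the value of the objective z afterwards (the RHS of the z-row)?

Ratio test on column x2 — row 1: 13/3 = 13/3; row 2: 5/2 = 5/2; row 3: 16/1 = 16. Minimum is 5/2 at row 2 (s2 leaves); pivot element 2.
Pivot on row 2; the z-row RHS becomes 0 − (-2)·(5/2) = 5.

5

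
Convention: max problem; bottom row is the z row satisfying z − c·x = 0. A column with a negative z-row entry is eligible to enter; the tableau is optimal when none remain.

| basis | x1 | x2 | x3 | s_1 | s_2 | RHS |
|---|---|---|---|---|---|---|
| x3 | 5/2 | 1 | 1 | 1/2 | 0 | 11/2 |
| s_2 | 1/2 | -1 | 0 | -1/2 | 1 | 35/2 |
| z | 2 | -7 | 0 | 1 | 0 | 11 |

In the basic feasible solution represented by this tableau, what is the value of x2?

0

x2 is not in the basis, so in the current basic feasible solution x2 = 0.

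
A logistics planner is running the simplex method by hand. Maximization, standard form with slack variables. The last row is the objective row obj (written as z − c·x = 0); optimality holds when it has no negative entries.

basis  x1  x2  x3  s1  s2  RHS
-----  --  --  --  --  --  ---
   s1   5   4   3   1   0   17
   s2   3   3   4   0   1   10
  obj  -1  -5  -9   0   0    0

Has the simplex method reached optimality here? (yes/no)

The obj-row has a negative entry -9 in column x3, so it is not optimal.

no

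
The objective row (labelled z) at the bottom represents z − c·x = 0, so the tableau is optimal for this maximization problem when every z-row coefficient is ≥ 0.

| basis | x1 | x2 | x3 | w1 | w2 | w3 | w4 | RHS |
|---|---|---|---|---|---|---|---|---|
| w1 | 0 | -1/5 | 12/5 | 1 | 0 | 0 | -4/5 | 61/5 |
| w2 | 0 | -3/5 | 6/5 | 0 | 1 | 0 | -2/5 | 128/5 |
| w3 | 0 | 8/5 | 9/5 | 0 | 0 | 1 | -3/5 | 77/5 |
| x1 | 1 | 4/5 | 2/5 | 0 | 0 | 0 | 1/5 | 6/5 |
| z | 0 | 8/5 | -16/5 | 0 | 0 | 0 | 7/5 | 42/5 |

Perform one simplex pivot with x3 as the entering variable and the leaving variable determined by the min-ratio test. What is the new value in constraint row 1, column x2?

Ratio test on column x3 — row 1: (61/5)/(12/5) = 61/12; row 2: (128/5)/(6/5) = 64/3; row 3: (77/5)/(9/5) = 77/9; row 4: (6/5)/(2/5) = 3. Minimum is 3 at row 4 (x1 leaves); pivot element 2/5.
Divide row 4 by 2/5; eliminate column x3 from the other rows.
Row 1 update in column x2: -1/5 − (12/5)·2 = -5.

-5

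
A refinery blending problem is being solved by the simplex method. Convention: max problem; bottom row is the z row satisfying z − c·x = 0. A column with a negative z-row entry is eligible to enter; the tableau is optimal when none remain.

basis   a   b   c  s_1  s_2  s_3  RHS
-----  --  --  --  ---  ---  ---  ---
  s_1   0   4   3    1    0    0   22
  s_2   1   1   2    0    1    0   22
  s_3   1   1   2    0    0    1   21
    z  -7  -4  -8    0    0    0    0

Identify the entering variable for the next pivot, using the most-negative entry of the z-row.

c

Negative z-row entries: a: -7, b: -4, c: -8.
The most negative is -8 in column c, so c enters.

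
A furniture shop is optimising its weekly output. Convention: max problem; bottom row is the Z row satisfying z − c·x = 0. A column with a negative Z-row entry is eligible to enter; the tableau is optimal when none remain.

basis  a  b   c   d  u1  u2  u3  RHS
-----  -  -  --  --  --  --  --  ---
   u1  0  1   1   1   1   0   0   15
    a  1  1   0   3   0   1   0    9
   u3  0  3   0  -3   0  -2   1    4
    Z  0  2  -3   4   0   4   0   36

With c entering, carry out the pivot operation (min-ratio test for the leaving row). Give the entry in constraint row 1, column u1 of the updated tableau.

Ratio test on column c — row 1: 15/1 = 15; row 2: entry 0 ≤ 0; row 3: entry 0 ≤ 0. Minimum is 15 at row 1 (u1 leaves); pivot element 1.
Divide row 1 by 1; eliminate column c from the other rows.
In the new row 1, the u1 entry is the old entry divided by the pivot: 1/1 = 1.

1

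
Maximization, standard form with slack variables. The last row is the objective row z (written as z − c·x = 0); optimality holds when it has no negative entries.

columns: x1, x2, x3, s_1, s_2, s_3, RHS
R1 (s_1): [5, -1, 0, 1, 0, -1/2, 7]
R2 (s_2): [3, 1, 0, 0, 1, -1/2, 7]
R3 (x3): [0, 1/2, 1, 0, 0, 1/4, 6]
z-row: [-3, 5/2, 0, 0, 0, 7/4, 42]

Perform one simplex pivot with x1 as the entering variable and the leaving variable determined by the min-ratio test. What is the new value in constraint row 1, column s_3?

Ratio test on column x1 — row 1: 7/5 = 7/5; row 2: 7/3 = 7/3; row 3: entry 0 ≤ 0. Minimum is 7/5 at row 1 (s_1 leaves); pivot element 5.
Divide row 1 by 5; eliminate column x1 from the other rows.
In the new row 1, the s_3 entry is the old entry divided by the pivot: (-1/2)/5 = -1/10.

-1/10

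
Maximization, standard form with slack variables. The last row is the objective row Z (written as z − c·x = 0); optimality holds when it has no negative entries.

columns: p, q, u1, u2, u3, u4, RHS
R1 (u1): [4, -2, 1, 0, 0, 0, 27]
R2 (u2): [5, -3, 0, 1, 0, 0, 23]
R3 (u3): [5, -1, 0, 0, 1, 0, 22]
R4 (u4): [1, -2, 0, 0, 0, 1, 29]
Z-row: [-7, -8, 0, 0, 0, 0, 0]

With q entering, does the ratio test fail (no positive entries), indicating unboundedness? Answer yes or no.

yes

Every constraint-row entry in column q is ≤ 0, so increasing q is unbounded.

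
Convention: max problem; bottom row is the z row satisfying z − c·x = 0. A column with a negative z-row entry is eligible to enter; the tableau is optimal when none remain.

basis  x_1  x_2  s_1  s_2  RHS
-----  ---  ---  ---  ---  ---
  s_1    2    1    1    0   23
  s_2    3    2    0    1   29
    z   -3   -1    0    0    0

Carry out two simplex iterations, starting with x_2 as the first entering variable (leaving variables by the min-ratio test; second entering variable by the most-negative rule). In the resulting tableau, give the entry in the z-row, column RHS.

29

Ratio test on column x_2 — row 1: 23/1 = 23; row 2: 29/2 = 29/2. Minimum is 29/2 at row 2 (s_2 leaves); pivot element 2.
Divide row 2 by 2; eliminate column x_2 from the other rows.
Second iteration: most negative z-row entry is -3/2 in column x_1, so x_1 enters.
Ratio test on column x_1 — row 1: (17/2)/(1/2) = 17; row 2: (29/2)/(3/2) = 29/3. Minimum is 29/3 at row 2 (x_2 leaves); pivot element 3/2.
Divide row 2 by 3/2; eliminate column x_1 from the other rows.
After both pivots, the entry at the z-row, column RHS is 29.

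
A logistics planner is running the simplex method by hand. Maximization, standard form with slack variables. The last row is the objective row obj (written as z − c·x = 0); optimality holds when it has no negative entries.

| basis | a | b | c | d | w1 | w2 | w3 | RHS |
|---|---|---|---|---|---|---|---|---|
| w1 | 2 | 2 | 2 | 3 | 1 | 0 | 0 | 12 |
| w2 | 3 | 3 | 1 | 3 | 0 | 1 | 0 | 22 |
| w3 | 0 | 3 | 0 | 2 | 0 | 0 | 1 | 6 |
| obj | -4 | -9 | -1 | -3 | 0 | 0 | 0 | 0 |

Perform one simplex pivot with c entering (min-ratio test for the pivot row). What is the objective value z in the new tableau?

Ratio test on column c — row 1: 12/2 = 6; row 2: 22/1 = 22; row 3: entry 0 ≤ 0. Minimum is 6 at row 1 (w1 leaves); pivot element 2.
Pivot on row 1; the obj-row RHS becomes 0 − (-1)·6 = 6.

6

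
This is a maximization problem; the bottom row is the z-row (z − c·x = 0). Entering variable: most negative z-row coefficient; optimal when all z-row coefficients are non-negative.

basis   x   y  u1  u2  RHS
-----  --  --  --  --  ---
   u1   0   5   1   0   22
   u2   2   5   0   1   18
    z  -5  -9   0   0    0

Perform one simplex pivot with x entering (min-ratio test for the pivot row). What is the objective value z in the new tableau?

45

Ratio test on column x — row 1: entry 0 ≤ 0; row 2: 18/2 = 9. Minimum is 9 at row 2 (u2 leaves); pivot element 2.
Pivot on row 2; the z-row RHS becomes 0 − (-5)·9 = 45.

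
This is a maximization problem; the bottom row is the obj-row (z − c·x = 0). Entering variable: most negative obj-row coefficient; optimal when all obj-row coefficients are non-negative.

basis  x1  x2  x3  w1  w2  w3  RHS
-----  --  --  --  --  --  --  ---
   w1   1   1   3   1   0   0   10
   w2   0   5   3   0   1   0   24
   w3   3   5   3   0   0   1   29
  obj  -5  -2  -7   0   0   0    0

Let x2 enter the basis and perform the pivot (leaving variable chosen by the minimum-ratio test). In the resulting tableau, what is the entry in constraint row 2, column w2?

1/5

Ratio test on column x2 — row 1: 10/1 = 10; row 2: 24/5 = 24/5; row 3: 29/5 = 29/5. Minimum is 24/5 at row 2 (w2 leaves); pivot element 5.
Divide row 2 by 5; eliminate column x2 from the other rows.
In the new row 2, the w2 entry is the old entry divided by the pivot: 1/5 = 1/5.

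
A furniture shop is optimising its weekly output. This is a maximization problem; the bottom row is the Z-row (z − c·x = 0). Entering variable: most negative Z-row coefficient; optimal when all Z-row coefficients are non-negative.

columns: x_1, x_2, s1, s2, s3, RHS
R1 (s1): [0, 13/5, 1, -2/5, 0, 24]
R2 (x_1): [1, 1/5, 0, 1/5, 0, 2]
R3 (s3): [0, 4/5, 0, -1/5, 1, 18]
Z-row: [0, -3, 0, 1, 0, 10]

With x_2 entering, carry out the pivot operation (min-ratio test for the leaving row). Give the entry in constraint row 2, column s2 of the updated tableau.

Ratio test on column x_2 — row 1: 24/(13/5) = 120/13; row 2: 2/(1/5) = 10; row 3: 18/(4/5) = 45/2. Minimum is 120/13 at row 1 (s1 leaves); pivot element 13/5.
Divide row 1 by 13/5; eliminate column x_2 from the other rows.
Row 2 update in column s2: 1/5 − (1/5)·(-2/13) = 3/13.

3/13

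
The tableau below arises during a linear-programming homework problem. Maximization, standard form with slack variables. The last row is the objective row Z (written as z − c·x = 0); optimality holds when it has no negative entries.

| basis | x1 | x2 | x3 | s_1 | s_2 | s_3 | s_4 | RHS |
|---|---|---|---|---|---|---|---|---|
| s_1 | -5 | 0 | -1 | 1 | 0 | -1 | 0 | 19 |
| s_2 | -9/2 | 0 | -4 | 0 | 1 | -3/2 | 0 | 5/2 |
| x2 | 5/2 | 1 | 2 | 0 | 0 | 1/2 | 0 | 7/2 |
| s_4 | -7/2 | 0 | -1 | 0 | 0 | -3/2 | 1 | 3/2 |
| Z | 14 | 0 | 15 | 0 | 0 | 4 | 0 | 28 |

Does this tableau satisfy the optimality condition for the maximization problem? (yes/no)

Every Z-row coefficient is ≥ 0, so the tableau is optimal.

yes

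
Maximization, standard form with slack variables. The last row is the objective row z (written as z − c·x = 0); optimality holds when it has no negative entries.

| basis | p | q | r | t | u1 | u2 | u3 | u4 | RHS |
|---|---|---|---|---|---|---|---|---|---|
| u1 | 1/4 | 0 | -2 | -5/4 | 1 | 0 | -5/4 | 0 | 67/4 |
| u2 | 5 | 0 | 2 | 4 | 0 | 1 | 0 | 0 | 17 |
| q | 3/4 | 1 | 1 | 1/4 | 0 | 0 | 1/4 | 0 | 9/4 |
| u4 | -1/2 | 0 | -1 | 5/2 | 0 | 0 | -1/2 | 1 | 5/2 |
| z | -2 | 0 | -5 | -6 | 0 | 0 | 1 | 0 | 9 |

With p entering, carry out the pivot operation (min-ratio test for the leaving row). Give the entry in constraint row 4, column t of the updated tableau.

Ratio test on column p — row 1: (67/4)/(1/4) = 67; row 2: 17/5 = 17/5; row 3: (9/4)/(3/4) = 3; row 4: entry -1/2 ≤ 0. Minimum is 3 at row 3 (q leaves); pivot element 3/4.
Divide row 3 by 3/4; eliminate column p from the other rows.
Row 4 update in column t: 5/2 − (-1/2)·(1/3) = 8/3.

8/3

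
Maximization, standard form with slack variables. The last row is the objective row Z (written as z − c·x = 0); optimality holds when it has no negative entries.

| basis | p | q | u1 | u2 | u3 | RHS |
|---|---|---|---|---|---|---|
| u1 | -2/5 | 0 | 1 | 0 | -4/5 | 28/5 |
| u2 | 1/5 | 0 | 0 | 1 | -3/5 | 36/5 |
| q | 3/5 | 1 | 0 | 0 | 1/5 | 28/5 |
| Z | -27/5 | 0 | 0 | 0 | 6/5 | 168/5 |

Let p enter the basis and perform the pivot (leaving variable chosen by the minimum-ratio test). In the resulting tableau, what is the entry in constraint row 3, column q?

Ratio test on column p — row 1: entry -2/5 ≤ 0; row 2: (36/5)/(1/5) = 36; row 3: (28/5)/(3/5) = 28/3. Minimum is 28/3 at row 3 (q leaves); pivot element 3/5.
Divide row 3 by 3/5; eliminate column p from the other rows.
In the new row 3, the q entry is the old entry divided by the pivot: 1/(3/5) = 5/3.

5/3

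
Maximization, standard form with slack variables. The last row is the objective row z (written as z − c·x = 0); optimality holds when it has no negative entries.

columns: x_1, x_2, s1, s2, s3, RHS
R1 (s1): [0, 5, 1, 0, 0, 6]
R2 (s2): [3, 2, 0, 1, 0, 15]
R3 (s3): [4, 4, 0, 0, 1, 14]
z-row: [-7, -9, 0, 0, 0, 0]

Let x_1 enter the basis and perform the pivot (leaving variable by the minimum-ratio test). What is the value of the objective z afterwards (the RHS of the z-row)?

49/2

Ratio test on column x_1 — row 1: entry 0 ≤ 0; row 2: 15/3 = 5; row 3: 14/4 = 7/2. Minimum is 7/2 at row 3 (s3 leaves); pivot element 4.
Pivot on row 3; the z-row RHS becomes 0 − (-7)·(7/2) = 49/2.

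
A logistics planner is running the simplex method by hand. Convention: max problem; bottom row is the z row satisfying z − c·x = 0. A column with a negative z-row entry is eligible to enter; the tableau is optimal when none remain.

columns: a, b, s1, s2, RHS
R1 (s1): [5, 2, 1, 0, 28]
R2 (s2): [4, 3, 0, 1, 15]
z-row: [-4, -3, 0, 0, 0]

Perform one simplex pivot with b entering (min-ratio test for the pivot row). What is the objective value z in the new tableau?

15

Ratio test on column b — row 1: 28/2 = 14; row 2: 15/3 = 5. Minimum is 5 at row 2 (s2 leaves); pivot element 3.
Pivot on row 2; the z-row RHS becomes 0 − (-3)·5 = 15.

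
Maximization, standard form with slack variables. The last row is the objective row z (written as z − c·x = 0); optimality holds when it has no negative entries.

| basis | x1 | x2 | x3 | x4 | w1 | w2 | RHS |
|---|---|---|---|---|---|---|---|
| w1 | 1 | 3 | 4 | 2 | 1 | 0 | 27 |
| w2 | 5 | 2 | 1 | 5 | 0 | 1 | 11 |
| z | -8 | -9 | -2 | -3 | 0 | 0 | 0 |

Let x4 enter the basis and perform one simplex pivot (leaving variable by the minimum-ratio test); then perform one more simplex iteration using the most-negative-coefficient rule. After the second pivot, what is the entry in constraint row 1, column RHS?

Ratio test on column x4 — row 1: 27/2 = 27/2; row 2: 11/5 = 11/5. Minimum is 11/5 at row 2 (w2 leaves); pivot element 5.
Divide row 2 by 5; eliminate column x4 from the other rows.
Second iteration: most negative z-row entry is -39/5 in column x2, so x2 enters.
Ratio test on column x2 — row 1: (113/5)/(11/5) = 113/11; row 2: (11/5)/(2/5) = 11/2. Minimum is 11/2 at row 2 (x4 leaves); pivot element 2/5.
Divide row 2 by 2/5; eliminate column x2 from the other rows.
After both pivots, the entry at constraint row 1, column RHS is 21/2.

21/2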